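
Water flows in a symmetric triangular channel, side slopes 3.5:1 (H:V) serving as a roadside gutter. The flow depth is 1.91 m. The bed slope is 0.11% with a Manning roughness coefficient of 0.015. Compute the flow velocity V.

V = 2.09 m/s

For a triangular section with side slope z = 3.5: A = zy² = 3.5×1.91² = 12.77 m²; P = 2y√(1+z²) = 2×1.91×3.64 = 13.91 m.
Hydraulic radius R = A/P = 12.77/13.91 = 0.9183 m.
From Manning's equation, V = (1/n) R^(2/3) S^(1/2) = (1/0.015) × 0.9183^(2/3) × 0.0011^(1/2) = 2.09 m/s.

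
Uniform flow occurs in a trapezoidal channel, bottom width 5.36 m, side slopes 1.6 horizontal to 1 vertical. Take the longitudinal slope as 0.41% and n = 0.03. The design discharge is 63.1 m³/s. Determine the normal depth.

y_n = 2.41 m

Manning's equation rearranged: A R^(2/3) = nQ / (1·√S) = 0.03 × 63.1 / (√0.0041) = 29.56.
Try y = 2.63 m: A R^(2/3) = 35.09 — high.
Try y = 2.41 m: A R^(2/3) = 29.58 — ≈ 29.56.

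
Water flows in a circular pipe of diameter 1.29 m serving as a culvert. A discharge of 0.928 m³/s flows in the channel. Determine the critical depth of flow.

At critical depth, Q² T / (g A³) = 1, i.e. A³/T = Q²/g = 0.928²/9.81 = 0.08779.
Trying y = 0.584 m: A³/T = 0.148 — too large.
Trying y = 0.383 m: A³/T = 0.02914 — too small.
Trying y = 0.51 m: A³/T = 0.08801 — close enough.

y_c = 0.51 m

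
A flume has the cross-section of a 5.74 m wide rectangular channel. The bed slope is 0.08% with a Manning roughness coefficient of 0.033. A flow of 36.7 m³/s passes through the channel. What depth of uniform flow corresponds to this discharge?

y_n = 5 m

Manning's equation rearranged: A R^(2/3) = nQ / (1·√S) = 0.033 × 36.7 / (√0.0008) = 42.82.
At y = 3.5 m: A R^(2/3) = 27.22 — too small.
At y = 5.44 m: A R^(2/3) = 47.54 — too large.
At y = 5 m: A R^(2/3) = 42.84 — matches.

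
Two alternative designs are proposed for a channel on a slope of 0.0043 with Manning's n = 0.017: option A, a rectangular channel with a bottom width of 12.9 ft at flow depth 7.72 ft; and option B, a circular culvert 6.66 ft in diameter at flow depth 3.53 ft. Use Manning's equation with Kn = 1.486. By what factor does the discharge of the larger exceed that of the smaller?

Channel A: Flow area A = b·y = 12.9 × 7.72 = 99.59 ft². Wetted perimeter P = b + 2y = 12.9 + 2×7.72 = 28.34 ft. Hydraulic radius R = A/P = 99.59/28.34 = 3.514 ft. Q_A = (1.486/0.017)·99.59·3.514^(2/3)·√0.0043 = 1319 ft³/s.
Channel B: For a circular section of diameter D = 6.66 ft at depth y = 3.53 ft, the central angle is θ = 2 arccos(1 − 2y/D) = 3.262 rad. Then A = (D²/8)(θ − sin θ) = 18.75 ft² and P = Dθ/2 = 10.86 ft. Hydraulic radius R = A/P = 18.75/10.86 = 1.726 ft. Q_B = (1.486/0.017)·18.75·1.726^(2/3)·√0.0043 = 154.7 ft³/s.
The larger discharge is 1319 ft³/s and the smaller is 154.7 ft³/s; the ratio is 8.53.

8.53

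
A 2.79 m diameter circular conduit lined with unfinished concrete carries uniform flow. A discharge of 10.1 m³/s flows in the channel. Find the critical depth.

y_c = 1.4 m

At critical depth, Q² T / (g A³) = 1, i.e. A³/T = Q²/g = 10.1²/9.81 = 10.4.
At y = 1.25 m: A³/T = 6.729 — short.
At y = 1.69 m: A³/T = 21.32 — over.
At y = 1.4 m: A³/T = 10.38 — matches.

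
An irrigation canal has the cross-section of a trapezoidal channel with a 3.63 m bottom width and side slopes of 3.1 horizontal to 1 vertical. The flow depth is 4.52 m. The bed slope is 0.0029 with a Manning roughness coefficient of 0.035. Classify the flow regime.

subcritical

With bottom width b = 3.63 m and side slope z = 3.1: A = (b + zy)y = (3.63 + 3.1×4.52)×4.52 = 79.74 m²; P = b + 2y√(1+z²) = 3.63 + 2×4.52×3.257 = 33.08 m.
Hydraulic radius R = A/P = 79.74/33.08 = 2.411 m.
V = (1/n) R^(2/3) √S = (1/0.035) × 2.411^(2/3) × √0.0029 = 2.766 m/s. Hydraulic depth D_h = A/T = 79.74/31.65 = 2.519 m.
Froude number Fr = V/√(g·D_h) = 2.766/√(9.81×2.519) = 0.556, which is less than 1, so the flow is subcritical.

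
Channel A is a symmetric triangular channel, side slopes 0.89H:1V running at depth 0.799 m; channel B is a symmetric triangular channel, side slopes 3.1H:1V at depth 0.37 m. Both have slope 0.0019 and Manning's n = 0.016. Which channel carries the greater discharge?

channel A

Channel A: For a triangular section with side slope z = 0.89: A = zy² = 0.89×0.799² = 0.5682 m²; P = 2y√(1+z²) = 2×0.799×1.339 = 2.139 m. Hydraulic radius R = A/P = 0.5682/2.139 = 0.2656 m. Q_A = (1/0.016)·0.5682·0.2656^(2/3)·√0.0019 = 0.6396 m³/s.
Channel B: For a triangular section with side slope z = 3.1: A = zy² = 3.1×0.37² = 0.4244 m²; P = 2y√(1+z²) = 2×0.37×3.257 = 2.41 m. Hydraulic radius R = A/P = 0.4244/2.41 = 0.1761 m. Q_B = (1/0.016)·0.4244·0.1761^(2/3)·√0.0019 = 0.3632 m³/s.
Q_A = 0.6396 m³/s vs Q_B = 0.3632 m³/s, so channel A carries more.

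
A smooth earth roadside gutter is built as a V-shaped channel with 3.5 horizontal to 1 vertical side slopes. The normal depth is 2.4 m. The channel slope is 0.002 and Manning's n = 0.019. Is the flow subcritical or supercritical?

For a triangular section with side slope z = 3.5: A = zy² = 3.5×2.4² = 20.16 m²; P = 2y√(1+z²) = 2×2.4×3.64 = 17.47 m.
Hydraulic radius R = A/P = 20.16/17.47 = 1.154 m.
V = (1/n) R^(2/3) √S = (1/0.019) × 1.154^(2/3) × √0.002 = 2.589 m/s. Hydraulic depth D_h = A/T = 20.16/16.8 = 1.2 m.
Froude number Fr = V/√(g·D_h) = 2.589/√(9.81×1.2) = 0.755, which is less than 1, so the flow is subcritical.

subcritical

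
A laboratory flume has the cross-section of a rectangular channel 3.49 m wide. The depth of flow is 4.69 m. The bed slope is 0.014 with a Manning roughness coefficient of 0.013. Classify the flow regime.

supercritical

Flow area A = b·y = 3.49 × 4.69 = 16.37 m². Wetted perimeter P = b + 2y = 3.49 + 2×4.69 = 12.87 m.
Hydraulic radius R = A/P = 16.37/12.87 = 1.272 m.
V = (1/n) R^(2/3) √S = (1/0.013) × 1.272^(2/3) × √0.014 = 10.68 m/s. Hydraulic depth D_h = A/T = 16.37/3.49 = 4.69 m.
Froude number Fr = V/√(g·D_h) = 10.68/√(9.81×4.69) = 1.58, which is greater than 1, so the flow is supercritical.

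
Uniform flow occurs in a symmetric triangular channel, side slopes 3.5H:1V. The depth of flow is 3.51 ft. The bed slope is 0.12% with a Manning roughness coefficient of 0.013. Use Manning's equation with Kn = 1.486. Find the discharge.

Q = 242 ft³/s

For a triangular section with side slope z = 3.5: A = zy² = 3.5×3.51² = 43.12 ft²; P = 2y√(1+z²) = 2×3.51×3.64 = 25.55 ft.
Hydraulic radius R = A/P = 43.12/25.55 = 1.687 ft.
Manning's equation: Q = (1.486/n) A R^(2/3) S^(1/2) = (1.486/0.013) × 43.12 × 1.687^(2/3) × 0.0012^(1/2) = 242 ft³/s.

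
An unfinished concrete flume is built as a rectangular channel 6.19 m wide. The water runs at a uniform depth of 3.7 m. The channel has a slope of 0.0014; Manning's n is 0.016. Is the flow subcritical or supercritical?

subcritical

Flow area A = b·y = 6.19 × 3.7 = 22.9 m². Wetted perimeter P = b + 2y = 6.19 + 2×3.7 = 13.59 m.
Hydraulic radius R = A/P = 22.9/13.59 = 1.685 m.
V = (1/n) R^(2/3) √S = (1/0.016) × 1.685^(2/3) × √0.0014 = 3.312 m/s. Hydraulic depth D_h = A/T = 22.9/6.19 = 3.7 m.
Froude number Fr = V/√(g·D_h) = 3.312/√(9.81×3.7) = 0.55, which is less than 1, so the flow is subcritical.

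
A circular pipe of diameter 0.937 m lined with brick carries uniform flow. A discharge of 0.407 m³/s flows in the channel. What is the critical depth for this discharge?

At critical depth, Q² T / (g A³) = 1, i.e. A³/T = Q²/g = 0.407²/9.81 = 0.01689.
Trying y = 0.459 m: A³/T = 0.04045 — high.
Trying y = 0.365 m: A³/T = 0.01681 — matches.

y_c = 0.365 m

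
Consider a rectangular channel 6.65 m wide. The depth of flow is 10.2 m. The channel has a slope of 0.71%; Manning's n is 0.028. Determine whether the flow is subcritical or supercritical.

Flow area A = b·y = 6.65 × 10.2 = 67.83 m². Wetted perimeter P = b + 2y = 6.65 + 2×10.2 = 27.05 m.
Hydraulic radius R = A/P = 67.83/27.05 = 2.508 m.
V = (1/n) R^(2/3) √S = (1/0.028) × 2.508^(2/3) × √0.0071 = 5.554 m/s. Hydraulic depth D_h = A/T = 67.83/6.65 = 10.2 m.
Froude number Fr = V/√(g·D_h) = 5.554/√(9.81×10.2) = 0.555, which is less than 1, so the flow is subcritical.

subcritical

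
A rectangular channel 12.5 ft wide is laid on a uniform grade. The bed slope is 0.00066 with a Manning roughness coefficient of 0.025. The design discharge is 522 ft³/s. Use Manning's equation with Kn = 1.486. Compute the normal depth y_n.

y_n = 10.9 ft

Manning's equation rearranged: A R^(2/3) = nQ / (1.486·√S) = 0.025 × 522 / (1.486 × √0.00066) = 341.8.
Trying y = 9.75 ft: A R^(2/3) = 297.2 — short.
Trying y = 13.5 ft: A R^(2/3) = 444.3 — over.
Trying y = 10.9 ft: A R^(2/3) = 341.7 — matches.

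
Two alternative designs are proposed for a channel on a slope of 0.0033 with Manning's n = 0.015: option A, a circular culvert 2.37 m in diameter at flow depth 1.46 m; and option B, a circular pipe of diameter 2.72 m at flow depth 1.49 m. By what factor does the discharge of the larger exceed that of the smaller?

Channel A: For a circular section of diameter D = 2.37 m at depth y = 1.46 m, the central angle is θ = 2 arccos(1 − 2y/D) = 3.61 rad. Then A = (D²/8)(θ − sin θ) = 2.852 m² and P = Dθ/2 = 4.278 m. Hydraulic radius R = A/P = 2.852/4.278 = 0.6666 m. Q_A = (1/0.015)·2.852·0.6666^(2/3)·√0.0033 = 8.334 m³/s.
Channel B: For a circular section of diameter D = 2.72 m at depth y = 1.49 m, the central angle is θ = 2 arccos(1 − 2y/D) = 3.333 rad. Then A = (D²/8)(θ − sin θ) = 3.258 m² and P = Dθ/2 = 4.533 m. Hydraulic radius R = A/P = 3.258/4.533 = 0.7188 m. Q_B = (1/0.015)·3.258·0.7188^(2/3)·√0.0033 = 10.01 m³/s.
The larger discharge is 10.01 m³/s and the smaller is 8.334 m³/s; the ratio is 1.2.

1.2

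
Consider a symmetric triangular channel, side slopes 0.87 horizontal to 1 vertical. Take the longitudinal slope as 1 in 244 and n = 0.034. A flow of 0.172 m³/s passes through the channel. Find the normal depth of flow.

y_n = 0.567 m

Manning's equation rearranged: A R^(2/3) = nQ / (1·√S) = 0.034 × 0.172 / (√0.004098) = 0.09135.
At y = 0.418 m: A R^(2/3) = 0.04043 — too small.
At y = 0.626 m: A R^(2/3) = 0.1187 — too large.
At y = 0.567 m: A R^(2/3) = 0.09116 — close enough.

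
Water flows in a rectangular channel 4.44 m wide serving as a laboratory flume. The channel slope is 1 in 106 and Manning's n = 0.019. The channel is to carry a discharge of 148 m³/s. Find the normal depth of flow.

y_n = 4.91 m

Manning's equation rearranged: A R^(2/3) = nQ / (1·√S) = 0.019 × 148 / (√0.009434) = 28.95.
Try y = 6.16 m: A R^(2/3) = 37.91 — over.
Try y = 4.91 m: A R^(2/3) = 28.93 — ≈ 28.95.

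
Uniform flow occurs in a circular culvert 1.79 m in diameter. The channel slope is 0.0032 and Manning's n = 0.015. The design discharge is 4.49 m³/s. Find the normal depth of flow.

y_n = 1.22 m

Manning's equation rearranged: A R^(2/3) = nQ / (1·√S) = 0.015 × 4.49 / (√0.0032) = 1.191.
At y = 1.48 m: A R^(2/3) = 1.484 — too large.
At y = 0.921 m: A R^(2/3) = 0.7726 — too small.
At y = 1.22 m: A R^(2/3) = 1.19 — close enough.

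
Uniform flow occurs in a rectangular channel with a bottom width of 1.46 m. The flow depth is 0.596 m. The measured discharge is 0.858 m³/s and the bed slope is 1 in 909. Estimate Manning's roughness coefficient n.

Flow area A = b·y = 1.46 × 0.596 = 0.8702 m². Wetted perimeter P = b + 2y = 1.46 + 2×0.596 = 2.652 m.
Hydraulic radius R = A/P = 0.8702/2.652 = 0.3281 m.
Rearranging Manning's equation: n = (1/Q) A R^(2/3) S^(1/2) = (1/0.858) × 0.8702 × 0.3281^(2/3) × √0.0011 = 0.016.

n = 0.016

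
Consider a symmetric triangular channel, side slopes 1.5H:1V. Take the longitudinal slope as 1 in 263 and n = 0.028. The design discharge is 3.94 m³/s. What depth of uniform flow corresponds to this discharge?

Manning's equation rearranged: A R^(2/3) = nQ / (1·√S) = 0.028 × 3.94 / (√0.003802) = 1.789.
Trying y = 1.11 m: A R^(2/3) = 1.104 — too small.
Trying y = 1.51 m: A R^(2/3) = 2.509 — too large.
Trying y = 1.33 m: A R^(2/3) = 1.788 — ≈ 1.789.

y_n = 1.33 m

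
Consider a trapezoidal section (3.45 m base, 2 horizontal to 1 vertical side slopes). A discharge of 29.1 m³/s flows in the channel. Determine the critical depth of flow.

y_c = 1.46 m

At critical depth, Q² T / (g A³) = 1, i.e. A³/T = Q²/g = 29.1²/9.81 = 86.32.
Trying y = 1.66 m: A³/T = 140.7 — too large.
Trying y = 1.31 m: A³/T = 57.86 — too small.
Trying y = 1.46 m: A³/T = 86.59 — matches.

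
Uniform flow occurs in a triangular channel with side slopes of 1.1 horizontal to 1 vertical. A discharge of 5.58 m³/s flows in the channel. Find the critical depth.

At critical depth, Q² T / (g A³) = 1, i.e. A³/T = Q²/g = 5.58²/9.81 = 3.174.
Try y = 1.09 m: A³/T = 0.9309 — short.
Try y = 1.54 m: A³/T = 5.24 — over.
Try y = 1.39 m: A³/T = 3.139 — ≈ 3.174.

y_c = 1.39 m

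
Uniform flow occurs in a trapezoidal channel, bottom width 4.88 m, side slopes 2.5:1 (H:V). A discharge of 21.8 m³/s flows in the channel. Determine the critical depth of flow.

At critical depth, Q² T / (g A³) = 1, i.e. A³/T = Q²/g = 21.8²/9.81 = 48.44.
At y = 1.28 m: A³/T = 98.07 — too large.
At y = 1.05 m: A³/T = 48.31 — close enough.

y_c = 1.05 m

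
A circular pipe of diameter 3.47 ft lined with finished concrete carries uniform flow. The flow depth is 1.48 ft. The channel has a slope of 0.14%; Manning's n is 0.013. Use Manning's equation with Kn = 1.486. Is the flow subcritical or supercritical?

For a circular section of diameter D = 3.47 ft at depth y = 1.48 ft, the central angle is θ = 2 arccos(1 − 2y/D) = 2.847 rad. Then A = (D²/8)(θ − sin θ) = 3.847 ft² and P = Dθ/2 = 4.939 ft.
Hydraulic radius R = A/P = 3.847/4.939 = 0.7789 ft.
V = (1.486/n) R^(2/3) √S = (1.486/0.013) × 0.7789^(2/3) × √0.0014 = 3.621 ft/s. Hydraulic depth D_h = A/T = 3.847/3.432 = 1.121 ft.
Froude number Fr = V/√(g·D_h) = 3.621/√(32.2×1.121) = 0.603, which is less than 1, so the flow is subcritical.

subcritical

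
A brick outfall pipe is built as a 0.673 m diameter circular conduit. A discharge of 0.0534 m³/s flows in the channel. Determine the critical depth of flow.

y_c = 0.141 m

At critical depth, Q² T / (g A³) = 1, i.e. A³/T = Q²/g = 0.0534²/9.81 = 0.0002907.
Trying y = 0.176 m: A³/T = 0.0006877 — high.
Trying y = 0.141 m: A³/T = 0.0002895 — close enough.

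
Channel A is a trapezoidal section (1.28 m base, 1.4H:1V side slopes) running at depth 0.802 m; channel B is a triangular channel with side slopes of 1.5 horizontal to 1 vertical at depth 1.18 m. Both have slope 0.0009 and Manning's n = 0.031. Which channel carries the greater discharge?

channel B

Channel A: With bottom width b = 1.28 m and side slope z = 1.4: A = (b + zy)y = (1.28 + 1.4×0.802)×0.802 = 1.927 m²; P = b + 2y√(1+z²) = 1.28 + 2×0.802×1.72 = 4.04 m. Hydraulic radius R = A/P = 1.927/4.04 = 0.477 m. Q_A = (1/0.031)·1.927·0.477^(2/3)·√0.0009 = 1.139 m³/s.
Channel B: For a triangular section with side slope z = 1.5: A = zy² = 1.5×1.18² = 2.089 m²; P = 2y√(1+z²) = 2×1.18×1.803 = 4.255 m. Hydraulic radius R = A/P = 2.089/4.255 = 0.4909 m. Q_B = (1/0.031)·2.089·0.4909^(2/3)·√0.0009 = 1.258 m³/s.
Q_A = 1.139 m³/s vs Q_B = 1.258 m³/s, so channel B carries more.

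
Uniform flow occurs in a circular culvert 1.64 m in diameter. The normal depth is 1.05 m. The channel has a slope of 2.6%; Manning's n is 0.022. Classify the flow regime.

For a circular section of diameter D = 1.64 m at depth y = 1.05 m, the central angle is θ = 2 arccos(1 − 2y/D) = 3.71 rad. Then A = (D²/8)(θ − sin θ) = 1.428 m² and P = Dθ/2 = 3.042 m.
Hydraulic radius R = A/P = 1.428/3.042 = 0.4695 m.
V = (1/n) R^(2/3) √S = (1/0.022) × 0.4695^(2/3) × √0.026 = 4.427 m/s. Hydraulic depth D_h = A/T = 1.428/1.574 = 0.9074 m.
Froude number Fr = V/√(g·D_h) = 4.427/√(9.81×0.9074) = 1.48, which is greater than 1, so the flow is supercritical.

supercritical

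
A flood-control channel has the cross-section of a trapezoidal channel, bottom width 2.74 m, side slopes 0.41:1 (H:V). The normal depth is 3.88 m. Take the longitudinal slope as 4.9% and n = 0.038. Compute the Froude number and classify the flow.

With bottom width b = 2.74 m and side slope z = 0.41: A = (b + zy)y = (2.74 + 0.41×3.88)×3.88 = 16.8 m²; P = b + 2y√(1+z²) = 2.74 + 2×3.88×1.081 = 11.13 m.
Hydraulic radius R = A/P = 16.8/11.13 = 1.51 m.
V = (1/n) R^(2/3) √S = (1/0.038) × 1.51^(2/3) × √0.049 = 7.668 m/s. Hydraulic depth D_h = A/T = 16.8/5.922 = 2.838 m.
Froude number Fr = V/√(g·D_h) = 7.668/√(9.81×2.838) = 1.45, which is greater than 1, so the flow is supercritical.

supercritical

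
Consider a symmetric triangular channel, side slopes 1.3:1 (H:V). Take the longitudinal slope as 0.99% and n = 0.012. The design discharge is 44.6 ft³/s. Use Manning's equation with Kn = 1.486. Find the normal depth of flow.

Manning's equation rearranged: A R^(2/3) = nQ / (1.486·√S) = 0.012 × 44.6 / (1.486 × √0.0099) = 3.62.
At y = 1.61 ft: A R^(2/3) = 2.497 — low.
At y = 2.03 ft: A R^(2/3) = 4.634 — high.
At y = 1.85 ft: A R^(2/3) = 3.618 — ≈ 3.62.

y_n = 1.85 ft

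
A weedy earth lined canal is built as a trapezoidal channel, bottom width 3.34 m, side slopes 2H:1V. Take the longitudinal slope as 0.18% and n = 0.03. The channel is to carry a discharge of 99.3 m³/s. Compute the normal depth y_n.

y_n = 3.88 m

Manning's equation rearranged: A R^(2/3) = nQ / (1·√S) = 0.03 × 99.3 / (√0.0018) = 70.22.
At y = 3.29 m: A R^(2/3) = 48.43 — short.
At y = 4.94 m: A R^(2/3) = 122.5 — over.
At y = 3.88 m: A R^(2/3) = 70.21 — close enough.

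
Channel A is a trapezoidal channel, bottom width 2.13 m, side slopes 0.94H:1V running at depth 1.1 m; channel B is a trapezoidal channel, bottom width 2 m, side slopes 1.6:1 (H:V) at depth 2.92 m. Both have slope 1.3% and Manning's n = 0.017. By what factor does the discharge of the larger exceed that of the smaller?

Channel A: With bottom width b = 2.13 m and side slope z = 0.94: A = (b + zy)y = (2.13 + 0.94×1.1)×1.1 = 3.48 m²; P = b + 2y√(1+z²) = 2.13 + 2×1.1×1.372 = 5.149 m. Hydraulic radius R = A/P = 3.48/5.149 = 0.6759 m. Q_A = (1/0.017)·3.48·0.6759^(2/3)·√0.013 = 17.98 m³/s.
Channel B: With bottom width b = 2 m and side slope z = 1.6: A = (b + zy)y = (2 + 1.6×2.92)×2.92 = 19.48 m²; P = b + 2y√(1+z²) = 2 + 2×2.92×1.887 = 13.02 m. Hydraulic radius R = A/P = 19.48/13.02 = 1.496 m. Q_B = (1/0.017)·19.48·1.496^(2/3)·√0.013 = 171 m³/s.
The larger discharge is 171 m³/s and the smaller is 17.98 m³/s; the ratio is 9.51.

9.51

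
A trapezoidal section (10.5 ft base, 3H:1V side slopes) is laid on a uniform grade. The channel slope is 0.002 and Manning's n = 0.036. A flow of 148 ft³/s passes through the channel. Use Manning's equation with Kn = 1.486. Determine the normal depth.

y_n = 2.79 ft

Manning's equation rearranged: A R^(2/3) = nQ / (1.486·√S) = 0.036 × 148 / (1.486 × √0.002) = 80.17.
Trying y = 2.39 ft: A R^(2/3) = 58.94 — short.
Trying y = 3.38 ft: A R^(2/3) = 117.6 — over.
Trying y = 2.79 ft: A R^(2/3) = 79.93 — close enough.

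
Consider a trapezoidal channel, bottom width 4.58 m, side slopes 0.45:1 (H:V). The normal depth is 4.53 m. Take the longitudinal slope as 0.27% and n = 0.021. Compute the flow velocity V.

With bottom width b = 4.58 m and side slope z = 0.45: A = (b + zy)y = (4.58 + 0.45×4.53)×4.53 = 29.98 m²; P = b + 2y√(1+z²) = 4.58 + 2×4.53×1.097 = 14.52 m.
Hydraulic radius R = A/P = 29.98/14.52 = 2.066 m.
From Manning's equation, V = (1/n) R^(2/3) S^(1/2) = (1/0.021) × 2.066^(2/3) × 0.0027^(1/2) = 4.01 m/s.

V = 4.01 m/s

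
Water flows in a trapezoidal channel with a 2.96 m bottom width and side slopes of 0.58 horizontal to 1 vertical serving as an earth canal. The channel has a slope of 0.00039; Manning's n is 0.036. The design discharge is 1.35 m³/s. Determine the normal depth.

Manning's equation rearranged: A R^(2/3) = nQ / (1·√S) = 0.036 × 1.35 / (√0.00039) = 2.461.
Try y = 1.06 m: A R^(2/3) = 2.988 — too large.
Try y = 0.798 m: A R^(2/3) = 1.874 — too small.
Try y = 0.942 m: A R^(2/3) = 2.46 — close enough.

y_n = 0.942 m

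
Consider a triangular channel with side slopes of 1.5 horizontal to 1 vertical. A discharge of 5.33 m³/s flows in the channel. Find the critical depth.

At critical depth, Q² T / (g A³) = 1, i.e. A³/T = Q²/g = 5.33²/9.81 = 2.896.
Try y = 0.986 m: A³/T = 1.048 — low.
Try y = 1.43 m: A³/T = 6.727 — high.
Try y = 1.21 m: A³/T = 2.918 — close enough.

y_c = 1.21 m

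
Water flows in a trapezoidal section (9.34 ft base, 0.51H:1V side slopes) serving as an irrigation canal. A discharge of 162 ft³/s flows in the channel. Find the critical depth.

At critical depth, Q² T / (g A³) = 1, i.e. A³/T = Q²/g = 162²/32.2 = 815.
Try y = 1.76 ft: A³/T = 525.3 — short.
Try y = 2.37 ft: A³/T = 1329 — over.
Try y = 2.03 ft: A³/T = 818.8 — close enough.

y_c = 2.03 ft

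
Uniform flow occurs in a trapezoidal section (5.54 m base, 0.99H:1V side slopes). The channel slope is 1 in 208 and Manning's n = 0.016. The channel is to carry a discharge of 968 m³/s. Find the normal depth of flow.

Manning's equation rearranged: A R^(2/3) = nQ / (1·√S) = 0.016 × 968 / (√0.004808) = 223.4.
Try y = 5.83 m: A R^(2/3) = 137.3 — short.
Try y = 9.19 m: A R^(2/3) = 354.8 — over.
Try y = 7.39 m: A R^(2/3) = 223.5 — matches.

y_n = 7.39 m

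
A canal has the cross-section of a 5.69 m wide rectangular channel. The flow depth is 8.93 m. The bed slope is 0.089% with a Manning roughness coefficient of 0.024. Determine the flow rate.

Q = 105 m³/s

Flow area A = b·y = 5.69 × 8.93 = 50.81 m². Wetted perimeter P = b + 2y = 5.69 + 2×8.93 = 23.55 m.
Hydraulic radius R = A/P = 50.81/23.55 = 2.158 m.
Manning's equation: Q = (1/n) A R^(2/3) S^(1/2) = (1/0.024) × 50.81 × 2.158^(2/3) × 0.00089^(1/2) = 105 m³/s.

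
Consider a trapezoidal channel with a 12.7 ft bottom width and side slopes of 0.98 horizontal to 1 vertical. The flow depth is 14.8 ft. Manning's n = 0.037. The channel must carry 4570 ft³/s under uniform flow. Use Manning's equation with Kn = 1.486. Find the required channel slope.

With bottom width b = 12.7 ft and side slope z = 0.98: A = (b + zy)y = (12.7 + 0.98×14.8)×14.8 = 402.6 ft²; P = b + 2y√(1+z²) = 12.7 + 2×14.8×1.4 = 54.14 ft.
Hydraulic radius R = A/P = 402.6/54.14 = 7.436 ft.
From Manning's equation, S = [nQ / (1.486 A R^(2/3))]² = [0.037 × 4570 / (1.486 × 402.6 × 7.436^(2/3))]² = 0.0055.

S = 0.0055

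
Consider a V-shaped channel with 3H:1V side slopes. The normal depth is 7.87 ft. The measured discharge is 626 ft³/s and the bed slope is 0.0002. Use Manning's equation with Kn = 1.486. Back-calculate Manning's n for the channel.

For a triangular section with side slope z = 3: A = zy² = 3×7.87² = 185.8 ft²; P = 2y√(1+z²) = 2×7.87×3.162 = 49.77 ft.
Hydraulic radius R = A/P = 185.8/49.77 = 3.733 ft.
Rearranging Manning's equation: n = (1.486/Q) A R^(2/3) S^(1/2) = (1.486/626) × 185.8 × 3.733^(2/3) × √0.0002 = 0.015.

n = 0.015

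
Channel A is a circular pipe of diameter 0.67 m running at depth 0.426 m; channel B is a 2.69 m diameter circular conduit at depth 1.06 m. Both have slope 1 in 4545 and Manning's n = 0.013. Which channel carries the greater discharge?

Channel A: For a circular section of diameter D = 0.67 m at depth y = 0.426 m, the central angle is θ = 2 arccos(1 − 2y/D) = 3.692 rad. Then A = (D²/8)(θ − sin θ) = 0.2365 m² and P = Dθ/2 = 1.237 m. Hydraulic radius R = A/P = 0.2365/1.237 = 0.1912 m. Q_A = (1/0.013)·0.2365·0.1912^(2/3)·√0.00022 = 0.08956 m³/s.
Channel B: For a circular section of diameter D = 2.69 m at depth y = 1.06 m, the central angle is θ = 2 arccos(1 − 2y/D) = 2.715 rad. Then A = (D²/8)(θ − sin θ) = 2.081 m² and P = Dθ/2 = 3.651 m. Hydraulic radius R = A/P = 2.081/3.651 = 0.5699 m. Q_B = (1/0.013)·2.081·0.5699^(2/3)·√0.00022 = 1.632 m³/s.
Q_A = 0.08956 m³/s vs Q_B = 1.632 m³/s, so channel B carries more.

channel B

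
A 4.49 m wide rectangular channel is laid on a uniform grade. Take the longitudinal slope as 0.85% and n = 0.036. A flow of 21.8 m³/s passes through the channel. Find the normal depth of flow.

Manning's equation rearranged: A R^(2/3) = nQ / (1·√S) = 0.036 × 21.8 / (√0.0085) = 8.512.
Try y = 2.24 m: A R^(2/3) = 10.85 — too large.
Try y = 1.43 m: A R^(2/3) = 5.867 — too small.
Try y = 1.87 m: A R^(2/3) = 8.509 — matches.

y_n = 1.87 m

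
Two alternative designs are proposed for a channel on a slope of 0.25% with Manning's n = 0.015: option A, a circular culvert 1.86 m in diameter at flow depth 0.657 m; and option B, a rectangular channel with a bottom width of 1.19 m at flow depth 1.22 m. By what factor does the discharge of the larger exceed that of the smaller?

Channel A: For a circular section of diameter D = 1.86 m at depth y = 0.657 m, the central angle is θ = 2 arccos(1 − 2y/D) = 2.546 rad. Then A = (D²/8)(θ − sin θ) = 0.8582 m² and P = Dθ/2 = 2.368 m. Hydraulic radius R = A/P = 0.8582/2.368 = 0.3625 m. Q_A = (1/0.015)·0.8582·0.3625^(2/3)·√0.0025 = 1.454 m³/s.
Channel B: Flow area A = b·y = 1.19 × 1.22 = 1.452 m². Wetted perimeter P = b + 2y = 1.19 + 2×1.22 = 3.63 m. Hydraulic radius R = A/P = 1.452/3.63 = 0.3999 m. Q_B = (1/0.015)·1.452·0.3999^(2/3)·√0.0025 = 2.627 m³/s.
The larger discharge is 2.627 m³/s and the smaller is 1.454 m³/s; the ratio is 1.81.

1.81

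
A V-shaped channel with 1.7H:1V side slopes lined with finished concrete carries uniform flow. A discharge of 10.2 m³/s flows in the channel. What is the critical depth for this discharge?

y_c = 1.49 m

At critical depth, Q² T / (g A³) = 1, i.e. A³/T = Q²/g = 10.2²/9.81 = 10.61.
Try y = 1.25 m: A³/T = 4.41 — too small.
Try y = 1.82 m: A³/T = 28.86 — too large.
Try y = 1.49 m: A³/T = 10.61 — close enough.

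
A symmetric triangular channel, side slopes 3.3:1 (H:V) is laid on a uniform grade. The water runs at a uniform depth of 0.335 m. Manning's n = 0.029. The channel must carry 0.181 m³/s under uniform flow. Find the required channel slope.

S = 0.00231

For a triangular section with side slope z = 3.3: A = zy² = 3.3×0.335² = 0.3703 m²; P = 2y√(1+z²) = 2×0.335×3.448 = 2.31 m.
Hydraulic radius R = A/P = 0.3703/2.31 = 0.1603 m.
From Manning's equation, S = [nQ / (1 A R^(2/3))]² = [0.029 × 0.181 / (1 × 0.3703 × 0.1603^(2/3))]² = 0.00231.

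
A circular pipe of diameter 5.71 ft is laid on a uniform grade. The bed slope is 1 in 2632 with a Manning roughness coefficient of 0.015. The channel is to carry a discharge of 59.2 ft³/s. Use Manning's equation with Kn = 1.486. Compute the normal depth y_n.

Manning's equation rearranged: A R^(2/3) = nQ / (1.486·√S) = 0.015 × 59.2 / (1.486 × √0.0003799) = 30.66.
Trying y = 3.16 ft: A R^(2/3) = 19.21 — short.
Trying y = 5.31 ft: A R^(2/3) = 34.91 — over.
Trying y = 4.42 ft: A R^(2/3) = 30.67 — ≈ 30.66.

y_n = 4.42 ft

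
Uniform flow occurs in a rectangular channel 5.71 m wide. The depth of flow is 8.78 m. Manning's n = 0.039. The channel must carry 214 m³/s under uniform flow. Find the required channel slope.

S = 0.00996

Flow area A = b·y = 5.71 × 8.78 = 50.13 m². Wetted perimeter P = b + 2y = 5.71 + 2×8.78 = 23.27 m.
Hydraulic radius R = A/P = 50.13/23.27 = 2.154 m.
From Manning's equation, S = [nQ / (1 A R^(2/3))]² = [0.039 × 214 / (1 × 50.13 × 2.154^(2/3))]² = 0.00996.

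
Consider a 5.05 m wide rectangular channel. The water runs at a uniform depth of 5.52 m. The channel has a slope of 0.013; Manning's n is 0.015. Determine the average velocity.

Flow area A = b·y = 5.05 × 5.52 = 27.88 m². Wetted perimeter P = b + 2y = 5.05 + 2×5.52 = 16.09 m.
Hydraulic radius R = A/P = 27.88/16.09 = 1.733 m.
From Manning's equation, V = (1/n) R^(2/3) S^(1/2) = (1/0.015) × 1.733^(2/3) × 0.013^(1/2) = 11 m/s.

V = 11 m/s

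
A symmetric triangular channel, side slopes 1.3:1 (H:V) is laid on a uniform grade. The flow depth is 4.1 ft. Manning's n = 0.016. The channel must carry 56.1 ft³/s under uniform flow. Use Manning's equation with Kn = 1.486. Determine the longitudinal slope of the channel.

For a triangular section with side slope z = 1.3: A = zy² = 1.3×4.1² = 21.85 ft²; P = 2y√(1+z²) = 2×4.1×1.64 = 13.45 ft.
Hydraulic radius R = A/P = 21.85/13.45 = 1.625 ft.
From Manning's equation, S = [nQ / (1.486 A R^(2/3))]² = [0.016 × 56.1 / (1.486 × 21.85 × 1.625^(2/3))]² = 0.0004.

S = 0.0004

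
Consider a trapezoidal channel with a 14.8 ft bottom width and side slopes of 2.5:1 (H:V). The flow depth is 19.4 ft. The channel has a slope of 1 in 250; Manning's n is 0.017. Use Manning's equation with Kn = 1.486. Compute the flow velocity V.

V = 26.2 ft/s

With bottom width b = 14.8 ft and side slope z = 2.5: A = (b + zy)y = (14.8 + 2.5×19.4)×19.4 = 1228 ft²; P = b + 2y√(1+z²) = 14.8 + 2×19.4×2.693 = 119.3 ft.
Hydraulic radius R = A/P = 1228/119.3 = 10.3 ft.
From Manning's equation, V = (1.486/n) R^(2/3) S^(1/2) = (1.486/0.017) × 10.3^(2/3) × 0.004^(1/2) = 26.2 ft/s.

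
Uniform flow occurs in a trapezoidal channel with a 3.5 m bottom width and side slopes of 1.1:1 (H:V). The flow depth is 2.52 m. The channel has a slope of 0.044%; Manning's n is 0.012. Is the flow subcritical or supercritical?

subcritical

With bottom width b = 3.5 m and side slope z = 1.1: A = (b + zy)y = (3.5 + 1.1×2.52)×2.52 = 15.81 m²; P = b + 2y√(1+z²) = 3.5 + 2×2.52×1.487 = 10.99 m.
Hydraulic radius R = A/P = 15.81/10.99 = 1.438 m.
V = (1/n) R^(2/3) √S = (1/0.012) × 1.438^(2/3) × √0.00044 = 2.227 m/s. Hydraulic depth D_h = A/T = 15.81/9.044 = 1.748 m.
Froude number Fr = V/√(g·D_h) = 2.227/√(9.81×1.748) = 0.538, which is less than 1, so the flow is subcritical.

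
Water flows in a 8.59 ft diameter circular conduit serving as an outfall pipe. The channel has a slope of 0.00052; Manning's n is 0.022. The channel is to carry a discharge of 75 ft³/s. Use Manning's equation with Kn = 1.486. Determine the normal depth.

Manning's equation rearranged: A R^(2/3) = nQ / (1.486·√S) = 0.022 × 75 / (1.486 × √0.00052) = 48.69.
Trying y = 4.96 ft: A R^(2/3) = 61.06 — high.
Trying y = 3.46 ft: A R^(2/3) = 32.92 — low.
Trying y = 4.32 ft: A R^(2/3) = 48.71 — ≈ 48.69.

y_n = 4.32 ft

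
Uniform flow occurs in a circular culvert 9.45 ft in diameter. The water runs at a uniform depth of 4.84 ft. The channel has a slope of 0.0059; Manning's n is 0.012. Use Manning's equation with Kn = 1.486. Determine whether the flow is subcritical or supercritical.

supercritical

For a circular section of diameter D = 9.45 ft at depth y = 4.84 ft, the central angle is θ = 2 arccos(1 − 2y/D) = 3.19 rad. Then A = (D²/8)(θ − sin θ) = 36.16 ft² and P = Dθ/2 = 15.07 ft.
Hydraulic radius R = A/P = 36.16/15.07 = 2.399 ft.
V = (1.486/n) R^(2/3) √S = (1.486/0.012) × 2.399^(2/3) × √0.0059 = 17.04 ft/s. Hydraulic depth D_h = A/T = 36.16/9.447 = 3.827 ft.
Froude number Fr = V/√(g·D_h) = 17.04/√(32.2×3.827) = 1.54, which is greater than 1, so the flow is supercritical.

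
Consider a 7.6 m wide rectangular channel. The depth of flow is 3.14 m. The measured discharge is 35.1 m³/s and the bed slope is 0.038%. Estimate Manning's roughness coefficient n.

Flow area A = b·y = 7.6 × 3.14 = 23.86 m². Wetted perimeter P = b + 2y = 7.6 + 2×3.14 = 13.88 m.
Hydraulic radius R = A/P = 23.86/13.88 = 1.719 m.
Rearranging Manning's equation: n = (1/Q) A R^(2/3) S^(1/2) = (1/35.1) × 23.86 × 1.719^(2/3) × √0.00038 = 0.019.

n = 0.019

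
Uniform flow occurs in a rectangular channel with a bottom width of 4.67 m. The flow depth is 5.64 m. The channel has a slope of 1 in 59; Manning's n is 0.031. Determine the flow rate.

Q = 155 m³/s

Flow area A = b·y = 4.67 × 5.64 = 26.34 m². Wetted perimeter P = b + 2y = 4.67 + 2×5.64 = 15.95 m.
Hydraulic radius R = A/P = 26.34/15.95 = 1.651 m.
Manning's equation: Q = (1/n) A R^(2/3) S^(1/2) = (1/0.031) × 26.34 × 1.651^(2/3) × 0.01695^(1/2) = 155 m³/s.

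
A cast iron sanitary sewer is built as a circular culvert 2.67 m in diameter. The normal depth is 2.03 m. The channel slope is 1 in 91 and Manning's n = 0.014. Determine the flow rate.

Q = 29.7 m³/s

For a circular section of diameter D = 2.67 m at depth y = 2.03 m, the central angle is θ = 2 arccos(1 − 2y/D) = 4.237 rad. Then A = (D²/8)(θ − sin θ) = 4.568 m² and P = Dθ/2 = 5.656 m.
Hydraulic radius R = A/P = 4.568/5.656 = 0.8076 m.
Manning's equation: Q = (1/n) A R^(2/3) S^(1/2) = (1/0.014) × 4.568 × 0.8076^(2/3) × 0.01099^(1/2) = 29.7 m³/s.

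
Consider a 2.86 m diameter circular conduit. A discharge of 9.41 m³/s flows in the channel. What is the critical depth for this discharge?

y_c = 1.34 m

At critical depth, Q² T / (g A³) = 1, i.e. A³/T = Q²/g = 9.41²/9.81 = 9.026.
Trying y = 1.11 m: A³/T = 4.391 — short.
Trying y = 1.34 m: A³/T = 9.039 — matches.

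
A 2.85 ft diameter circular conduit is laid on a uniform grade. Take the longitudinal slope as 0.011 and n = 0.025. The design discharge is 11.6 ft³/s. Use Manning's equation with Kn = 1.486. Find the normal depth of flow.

y_n = 1.19 ft

Manning's equation rearranged: A R^(2/3) = nQ / (1.486·√S) = 0.025 × 11.6 / (1.486 × √0.011) = 1.861.
At y = 1.5 ft: A R^(2/3) = 2.773 — too large.
At y = 0.828 ft: A R^(2/3) = 0.9364 — too small.
At y = 1.19 ft: A R^(2/3) = 1.854 — ≈ 1.861.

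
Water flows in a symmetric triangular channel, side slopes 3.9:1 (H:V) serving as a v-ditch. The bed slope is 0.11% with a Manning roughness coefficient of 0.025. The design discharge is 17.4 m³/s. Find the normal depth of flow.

Manning's equation rearranged: A R^(2/3) = nQ / (1·√S) = 0.025 × 17.4 / (√0.0011) = 13.12.
Trying y = 2.4 m: A R^(2/3) = 24.83 — too large.
Trying y = 1.89 m: A R^(2/3) = 13.13 — ≈ 13.12.

y_n = 1.89 m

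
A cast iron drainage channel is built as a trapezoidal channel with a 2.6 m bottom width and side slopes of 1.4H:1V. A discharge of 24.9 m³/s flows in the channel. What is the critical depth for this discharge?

At critical depth, Q² T / (g A³) = 1, i.e. A³/T = Q²/g = 24.9²/9.81 = 63.2.
Trying y = 1.28 m: A³/T = 28.73 — low.
Trying y = 1.94 m: A³/T = 136.6 — high.
Trying y = 1.58 m: A³/T = 62.57 — close enough.

y_c = 1.58 m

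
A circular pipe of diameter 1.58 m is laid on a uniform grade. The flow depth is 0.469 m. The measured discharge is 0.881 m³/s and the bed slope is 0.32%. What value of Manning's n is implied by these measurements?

For a circular section of diameter D = 1.58 m at depth y = 0.469 m, the central angle is θ = 2 arccos(1 − 2y/D) = 2.305 rad. Then A = (D²/8)(θ − sin θ) = 0.4875 m² and P = Dθ/2 = 1.821 m.
Hydraulic radius R = A/P = 0.4875/1.821 = 0.2677 m.
Rearranging Manning's equation: n = (1/Q) A R^(2/3) S^(1/2) = (1/0.881) × 0.4875 × 0.2677^(2/3) × √0.0032 = 0.013.

n = 0.013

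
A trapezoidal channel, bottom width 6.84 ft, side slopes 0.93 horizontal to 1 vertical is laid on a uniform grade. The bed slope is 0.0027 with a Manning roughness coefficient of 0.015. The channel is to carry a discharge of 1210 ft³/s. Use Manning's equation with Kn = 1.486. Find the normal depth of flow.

y_n = 7.24 ft

Manning's equation rearranged: A R^(2/3) = nQ / (1.486·√S) = 0.015 × 1210 / (1.486 × √0.0027) = 235.1.
Trying y = 7.88 ft: A R^(2/3) = 278.3 — too large.
Trying y = 5.72 ft: A R^(2/3) = 147.8 — too small.
Trying y = 7.24 ft: A R^(2/3) = 234.8 — matches.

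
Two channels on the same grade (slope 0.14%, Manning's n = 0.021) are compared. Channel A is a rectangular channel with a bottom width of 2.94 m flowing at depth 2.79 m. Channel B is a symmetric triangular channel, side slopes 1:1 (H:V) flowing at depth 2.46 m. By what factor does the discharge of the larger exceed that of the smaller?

Channel A: Flow area A = b·y = 2.94 × 2.79 = 8.203 m². Wetted perimeter P = b + 2y = 2.94 + 2×2.79 = 8.52 m. Hydraulic radius R = A/P = 8.203/8.52 = 0.9627 m. Q_A = (1/0.021)·8.203·0.9627^(2/3)·√0.0014 = 14.25 m³/s.
Channel B: For a triangular section with side slope z = 1: A = zy² = 1×2.46² = 6.052 m²; P = 2y√(1+z²) = 2×2.46×1.414 = 6.958 m. Hydraulic radius R = A/P = 6.052/6.958 = 0.8697 m. Q_B = (1/0.021)·6.052·0.8697^(2/3)·√0.0014 = 9.824 m³/s.
The larger discharge is 14.25 m³/s and the smaller is 9.824 m³/s; the ratio is 1.45.

1.45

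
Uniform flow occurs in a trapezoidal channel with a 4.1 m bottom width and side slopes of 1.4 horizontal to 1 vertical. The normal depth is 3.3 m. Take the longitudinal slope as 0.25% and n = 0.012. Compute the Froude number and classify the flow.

With bottom width b = 4.1 m and side slope z = 1.4: A = (b + zy)y = (4.1 + 1.4×3.3)×3.3 = 28.78 m²; P = b + 2y√(1+z²) = 4.1 + 2×3.3×1.72 = 15.46 m.
Hydraulic radius R = A/P = 28.78/15.46 = 1.862 m.
V = (1/n) R^(2/3) √S = (1/0.012) × 1.862^(2/3) × √0.0025 = 6.306 m/s. Hydraulic depth D_h = A/T = 28.78/13.34 = 2.157 m.
Froude number Fr = V/√(g·D_h) = 6.306/√(9.81×2.157) = 1.37, which is greater than 1, so the flow is supercritical.

supercritical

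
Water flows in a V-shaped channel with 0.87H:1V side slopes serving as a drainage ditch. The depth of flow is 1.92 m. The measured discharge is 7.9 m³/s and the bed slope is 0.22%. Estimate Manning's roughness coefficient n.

n = 0.014

For a triangular section with side slope z = 0.87: A = zy² = 0.87×1.92² = 3.207 m²; P = 2y√(1+z²) = 2×1.92×1.325 = 5.09 m.
Hydraulic radius R = A/P = 3.207/5.09 = 0.6301 m.
Rearranging Manning's equation: n = (1/Q) A R^(2/3) S^(1/2) = (1/7.9) × 3.207 × 0.6301^(2/3) × √0.0022 = 0.014.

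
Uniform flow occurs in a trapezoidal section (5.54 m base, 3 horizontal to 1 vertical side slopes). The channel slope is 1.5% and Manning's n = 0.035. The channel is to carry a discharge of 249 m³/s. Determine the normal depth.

y_n = 3.15 m

Manning's equation rearranged: A R^(2/3) = nQ / (1·√S) = 0.035 × 249 / (√0.015) = 71.16.
Trying y = 2.51 m: A R^(2/3) = 43.6 — short.
Trying y = 3.58 m: A R^(2/3) = 94.61 — over.
Trying y = 3.15 m: A R^(2/3) = 71.27 — ≈ 71.16.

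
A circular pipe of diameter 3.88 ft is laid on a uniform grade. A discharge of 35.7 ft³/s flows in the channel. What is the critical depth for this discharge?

y_c = 1.8 ft

At critical depth, Q² T / (g A³) = 1, i.e. A³/T = Q²/g = 35.7²/32.2 = 39.58.
Trying y = 1.6 ft: A³/T = 25.47 — too small.
Trying y = 2.24 ft: A³/T = 92.24 — too large.
Trying y = 1.8 ft: A³/T = 40 — close enough.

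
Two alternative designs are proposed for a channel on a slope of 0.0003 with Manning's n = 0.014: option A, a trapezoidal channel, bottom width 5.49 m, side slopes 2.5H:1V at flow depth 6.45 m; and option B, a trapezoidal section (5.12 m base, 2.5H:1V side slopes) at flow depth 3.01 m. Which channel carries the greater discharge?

Channel A: With bottom width b = 5.49 m and side slope z = 2.5: A = (b + zy)y = (5.49 + 2.5×6.45)×6.45 = 139.4 m²; P = b + 2y√(1+z²) = 5.49 + 2×6.45×2.693 = 40.22 m. Hydraulic radius R = A/P = 139.4/40.22 = 3.466 m. Q_A = (1/0.014)·139.4·3.466^(2/3)·√0.0003 = 395 m³/s.
Channel B: With bottom width b = 5.12 m and side slope z = 2.5: A = (b + zy)y = (5.12 + 2.5×3.01)×3.01 = 38.06 m²; P = b + 2y√(1+z²) = 5.12 + 2×3.01×2.693 = 21.33 m. Hydraulic radius R = A/P = 38.06/21.33 = 1.784 m. Q_B = (1/0.014)·38.06·1.784^(2/3)·√0.0003 = 69.28 m³/s.
Q_A = 395 m³/s vs Q_B = 69.28 m³/s, so channel A carries more.

channel A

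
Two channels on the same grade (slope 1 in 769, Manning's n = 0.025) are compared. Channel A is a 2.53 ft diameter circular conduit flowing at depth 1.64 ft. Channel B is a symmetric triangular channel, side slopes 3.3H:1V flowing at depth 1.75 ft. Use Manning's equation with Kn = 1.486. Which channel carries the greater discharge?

Channel A: For a circular section of diameter D = 2.53 ft at depth y = 1.64 ft, the central angle is θ = 2 arccos(1 − 2y/D) = 3.744 rad. Then A = (D²/8)(θ − sin θ) = 3.448 ft² and P = Dθ/2 = 4.736 ft. Hydraulic radius R = A/P = 3.448/4.736 = 0.7282 ft. Q_A = (1.486/0.025)·3.448·0.7282^(2/3)·√0.0013 = 5.982 ft³/s.
Channel B: For a triangular section with side slope z = 3.3: A = zy² = 3.3×1.75² = 10.11 ft²; P = 2y√(1+z²) = 2×1.75×3.448 = 12.07 ft. Hydraulic radius R = A/P = 10.11/12.07 = 0.8374 ft. Q_B = (1.486/0.025)·10.11·0.8374^(2/3)·√0.0013 = 19.25 ft³/s.
Q_A = 5.982 ft³/s vs Q_B = 19.25 ft³/s, so channel B carries more.

channel B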